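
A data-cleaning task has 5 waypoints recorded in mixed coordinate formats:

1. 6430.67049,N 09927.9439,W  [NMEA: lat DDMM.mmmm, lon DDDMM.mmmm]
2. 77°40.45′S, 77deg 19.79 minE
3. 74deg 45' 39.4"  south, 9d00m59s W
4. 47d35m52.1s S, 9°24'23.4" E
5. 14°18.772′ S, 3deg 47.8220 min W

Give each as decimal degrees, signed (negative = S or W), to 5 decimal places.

Point 1:
  Latitude: degrees = first 2 digits = 64, minutes = 30.67049; 64 + 30.67049/60 = 64.511175
  N ⇒ keep positive
  λ: degrees = first 3 digits = 99, minutes = 27.9439; 99 + 27.9439/60 = 99.465732
  W ⇒ negate
Point 2:
  Lat: 77 + 40.45/60 = 77.674167
  S ⇒ negate
  λ: 19.79′ = 0.329833°; total 77.329833
  E ⇒ keep positive
Point 3:
  φ: 74° + 45/60 + 39.4/3600 = 74 + 0.750000 + 0.010944 = 74.760944
  S ⇒ negate
  Longitude: 9 + 0/60 + 59/3600 = 9.016389
  W → negative
Point 4:
  φ: 35′ + 52.1″ = 35.86833′; 47 + 35.86833/60 = 47.597806
  S ⇒ negate
  Lon: 9° + 24/60 + 23.4/3600 = 9 + 0.400000 + 0.006500 = 9.406500
  E ⇒ keep positive
Point 5:
  Latitude: 18.772′ = 0.312867°; total 14.312867
  S → negative
  Longitude: 47.822′ = 0.797033°; total 3.797033
  hemisphere W, so the sign is −

1. 64.51117, -99.46573
2. -77.67417, 77.32983
3. -74.76094, -9.01639
4. -47.59781, 9.40650
5. -14.31287, -3.79703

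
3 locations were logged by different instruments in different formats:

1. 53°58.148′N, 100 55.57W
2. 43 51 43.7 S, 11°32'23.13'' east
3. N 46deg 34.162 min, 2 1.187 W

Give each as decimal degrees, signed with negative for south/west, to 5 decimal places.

Point 1:
  φ: 58.148′ = 0.969133°; total 53.969133
  N → positive
  Lon: 100 + 55.57/60 = 100.926167
  hemisphere W, so the sign is −
Point 2:
  φ: 43° + 51/60 + 43.7/3600 = 43 + 0.850000 + 0.012139 = 43.862139
  S ⇒ negate
  Lon: 32′ + 23.13″ = 32.38550′; 11 + 32.38550/60 = 11.539758
  E ⇒ keep positive
Point 3:
  Latitude: 34.162′ = 0.569367°; total 46.569367
  N ⇒ keep positive
  λ: 2 + 1.187/60 = 2.019783
  hemisphere W, so the sign is −

1. 53.96913, -100.92617
2. -43.86214, 11.53976
3. 46.56937, -2.01978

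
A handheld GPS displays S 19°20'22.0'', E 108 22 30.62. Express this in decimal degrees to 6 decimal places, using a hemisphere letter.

19.339444° S, 108.375172° E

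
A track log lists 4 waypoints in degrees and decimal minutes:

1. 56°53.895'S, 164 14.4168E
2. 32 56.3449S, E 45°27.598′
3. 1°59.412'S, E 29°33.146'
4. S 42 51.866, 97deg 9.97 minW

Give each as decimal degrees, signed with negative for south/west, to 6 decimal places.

1. -56.898250, 164.240280
2. -32.939082, 45.459967
3. -1.990200, 29.552433
4. -42.864433, -97.166167

Point 1:
  φ: 53.895′ = 0.898250°; total 56.8982500
  hemisphere S, so the sign is −
  Lon: 14.4168′ = 0.240280°; total 164.2402800
  E → positive
Point 2:
  φ: 56.3449′ = 0.939082°; total 32.9390817
  S ⇒ negate
  Lon: 27.598′ = 0.459967°; total 45.4599667
  E → positive
Point 3:
  φ: 1 + 59.412/60 = 1.9902000
  hemisphere S, so the sign is −
  λ: 33.146′ = 0.552433°; total 29.5524333
  E ⇒ keep positive
Point 4:
  Lat: 42 + 51.866/60 = 42.8644333
  S → negative
  λ: 97 + 9.97/60 = 97.1661667
  W → negative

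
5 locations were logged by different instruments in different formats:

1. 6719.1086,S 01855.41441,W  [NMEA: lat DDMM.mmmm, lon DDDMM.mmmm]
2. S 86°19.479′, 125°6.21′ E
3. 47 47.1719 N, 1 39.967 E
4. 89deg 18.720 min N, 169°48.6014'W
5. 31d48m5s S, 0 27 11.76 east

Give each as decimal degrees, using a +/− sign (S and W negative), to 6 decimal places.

1. -67.318477, -18.923574
2. -86.324650, 125.103500
3. 47.786198, 1.666117
4. 89.312000, -169.810023
5. -31.801389, 0.453267

Point 1:
  Latitude: degrees = first 2 digits = 67, minutes = 19.1086; 67 + 19.1086/60 = 67.3184767
  S → negative
  Longitude: split at 3 digits → 018° and 55.41441′; 18 + 55.41441/60 = 18.9235735
  W ⇒ negate
Point 2:
  φ: 19.479′ = 0.324650°; total 86.3246500
  S ⇒ negate
  Lon: 6.21′ = 0.103500°; total 125.1035000
  E ⇒ keep positive
Point 3:
  Lat: 47.1719′ = 0.786198°; total 47.7861983
  N ⇒ keep positive
  λ: 1 + 39.967/60 = 1.6661167
  E → positive
Point 4:
  φ: 18.72′ = 0.312000°; total 89.3120000
  N ⇒ keep positive
  λ: 48.6014′ = 0.810023°; total 169.8100233
  hemisphere W, so the sign is −
Point 5:
  Lat: 31 + 48/60 + 5/3600 = 31.8013889
  S → negative
  Longitude: 27′ + 11.76″ = 27.19600′; 0 + 27.19600/60 = 0.4532667
  E → positive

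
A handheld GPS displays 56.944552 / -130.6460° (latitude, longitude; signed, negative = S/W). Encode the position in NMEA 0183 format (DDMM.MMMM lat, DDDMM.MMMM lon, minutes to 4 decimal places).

5656.6731,N / 13038.7600,W

Latitude: fractional part 0.944552 → 56.673120 minutes
Longitude is negative → W; |value| = 130.646000
Lon: minutes = (130.646000 − 130) × 60 = 38.760000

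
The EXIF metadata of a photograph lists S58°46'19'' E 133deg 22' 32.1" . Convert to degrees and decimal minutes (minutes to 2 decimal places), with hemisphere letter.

φ: 46 + 19/60 = 46.3167′
Longitude: seconds/60 = 0.53500; minutes = 22 + 0.53500 = 22.5350

58° 46.32′ S, 133° 22.54′ E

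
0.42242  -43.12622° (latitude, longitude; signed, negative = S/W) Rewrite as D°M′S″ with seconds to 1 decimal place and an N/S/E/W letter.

φ: 0.422420 × 60 = 25.34520′ → 25′, remainder × 60 = 20.712″
Longitude is negative → W; |value| = 43.126220
Lon: 0.126220° → 7.57320′; 0.57320 × 60 = 34.392″

0°25′20.7″ N, 43°07′34.4″ W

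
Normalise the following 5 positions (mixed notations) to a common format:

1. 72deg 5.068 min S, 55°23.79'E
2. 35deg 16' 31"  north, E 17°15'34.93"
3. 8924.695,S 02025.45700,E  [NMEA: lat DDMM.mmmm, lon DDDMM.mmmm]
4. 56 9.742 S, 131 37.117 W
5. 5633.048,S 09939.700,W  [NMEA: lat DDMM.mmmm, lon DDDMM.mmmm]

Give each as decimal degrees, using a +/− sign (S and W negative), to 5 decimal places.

Point 1:
  Latitude: 5.068′ = 0.084467°; total 72.084467
  S ⇒ negate
  λ: 23.79′ = 0.396500°; total 55.396500
  E ⇒ keep positive
Point 2:
  Latitude: 16′ + 31″ = 16.51667′; 35 + 16.51667/60 = 35.275278
  N ⇒ keep positive
  Lon: 17 + 15/60 + 34.93/3600 = 17.259703
  E ⇒ keep positive
Point 3:
  φ: degrees = first 2 digits = 89, minutes = 24.695; 89 + 24.695/60 = 89.411583
  hemisphere S, so the sign is −
  Lon: split at 3 digits → 020° and 25.457′; 20 + 25.457/60 = 20.424283
  E → positive
Point 4:
  Latitude: 9.742′ = 0.162367°; total 56.162367
  S ⇒ negate
  λ: 37.117′ = 0.618617°; total 131.618617
  W → negative
Point 5:
  φ: degrees = first 2 digits = 56, minutes = 33.048; 56 + 33.048/60 = 56.550800
  S ⇒ negate
  Longitude: split at 3 digits → 099° and 39.7′; 99 + 39.7/60 = 99.661667
  hemisphere W, so the sign is −

1. -72.08447, 55.39650
2. 35.27528, 17.25970
3. -89.41158, 20.42428
4. -56.16237, -131.61862
5. -56.55080, -99.66167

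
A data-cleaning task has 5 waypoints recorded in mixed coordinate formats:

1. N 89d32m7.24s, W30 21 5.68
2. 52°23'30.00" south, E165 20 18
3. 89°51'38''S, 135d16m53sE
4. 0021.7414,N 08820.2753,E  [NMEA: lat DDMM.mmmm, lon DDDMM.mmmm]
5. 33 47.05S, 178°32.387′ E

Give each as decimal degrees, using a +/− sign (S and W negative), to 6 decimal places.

1. 89.535344, -30.351578
2. -52.391667, 165.338333
3. -89.860556, 135.281389
4. 0.362357, 88.337922
5. -33.784167, 178.539783

Point 1:
  Latitude: 89 + 32/60 + 7.24/3600 = 89.5353444
  N → positive
  λ: 21′ + 5.68″ = 21.09467′; 30 + 21.09467/60 = 30.3515778
  W ⇒ negate
Point 2:
  Latitude: 52 + 23/60 + 30/3600 = 52.3916667
  S ⇒ negate
  λ: 165° + 20/60 + 18/3600 = 165 + 0.333333 + 0.005000 = 165.3383333
  E → positive
Point 3:
  Lat: 51′ + 38″ = 51.63333′; 89 + 51.63333/60 = 89.8605556
  S → negative
  Longitude: 135° + 16/60 + 53/3600 = 135 + 0.266667 + 0.014722 = 135.2813889
  E ⇒ keep positive
Point 4:
  φ: split at 2 digits → 00° and 21.7414′; 0 + 21.7414/60 = 0.3623567
  N → positive
  Longitude: split at 3 digits → 088° and 20.2753′; 88 + 20.2753/60 = 88.3379217
  E ⇒ keep positive
Point 5:
  φ: 47.05′ = 0.784167°; total 33.7841667
  S → negative
  λ: 178 + 32.387/60 = 178.5397833
  E ⇒ keep positive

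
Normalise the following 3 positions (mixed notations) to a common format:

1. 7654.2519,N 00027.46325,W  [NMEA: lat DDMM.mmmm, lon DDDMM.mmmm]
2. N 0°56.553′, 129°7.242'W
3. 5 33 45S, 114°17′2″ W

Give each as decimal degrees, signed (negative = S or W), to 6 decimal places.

Point 1:
  Lat: degrees = first 2 digits = 76, minutes = 54.2519; 76 + 54.2519/60 = 76.9041983
  N ⇒ keep positive
  Lon: degrees = first 3 digits = 0, minutes = 27.46325; 0 + 27.46325/60 = 0.4577208
  W → negative
Point 2:
  Lat: 0 + 56.553/60 = 0.9425500
  N ⇒ keep positive
  Longitude: 129 + 7.242/60 = 129.1207000
  W → negative
Point 3:
  Latitude: 5° + 33/60 + 45/3600 = 5 + 0.550000 + 0.012500 = 5.5625000
  S → negative
  Lon: 114° + 17/60 + 2/3600 = 114 + 0.283333 + 0.000556 = 114.2838889
  W → negative

1. 76.904198, -0.457721
2. 0.942550, -129.120700
3. -5.562500, -114.283889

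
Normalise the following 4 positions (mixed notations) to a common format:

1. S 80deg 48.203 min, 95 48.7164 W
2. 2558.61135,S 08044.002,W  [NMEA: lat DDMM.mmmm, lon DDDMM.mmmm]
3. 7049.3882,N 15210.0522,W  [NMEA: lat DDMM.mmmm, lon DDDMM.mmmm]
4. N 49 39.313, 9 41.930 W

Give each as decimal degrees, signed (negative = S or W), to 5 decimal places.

1. -80.80338, -95.81194
2. -25.97686, -80.73337
3. 70.82314, -152.16754
4. 49.65522, -9.69883

Point 1:
  Latitude: 80 + 48.203/60 = 80.803383
  hemisphere S, so the sign is −
  Longitude: 48.7164′ = 0.811940°; total 95.811940
  W → negative
Point 2:
  Latitude: degrees = first 2 digits = 25, minutes = 58.61135; 25 + 58.61135/60 = 25.976856
  S ⇒ negate
  Lon: degrees = first 3 digits = 80, minutes = 44.002; 80 + 44.002/60 = 80.733367
  W ⇒ negate
Point 3:
  Lat: degrees = first 2 digits = 70, minutes = 49.3882; 70 + 49.3882/60 = 70.823137
  N ⇒ keep positive
  Lon: split at 3 digits → 152° and 10.0522′; 152 + 10.0522/60 = 152.167537
  hemisphere W, so the sign is −
Point 4:
  Latitude: 39.313′ = 0.655217°; total 49.655217
  N ⇒ keep positive
  Lon: 9 + 41.93/60 = 9.698833
  W ⇒ negate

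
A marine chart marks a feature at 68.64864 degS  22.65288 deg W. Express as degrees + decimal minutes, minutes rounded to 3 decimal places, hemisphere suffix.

Lat: minutes = (68.648640 − 68) × 60 = 38.91840
Longitude: fractional part 0.652880 → 39.17280 minutes

68° 38.918′ S, 22° 39.173′ W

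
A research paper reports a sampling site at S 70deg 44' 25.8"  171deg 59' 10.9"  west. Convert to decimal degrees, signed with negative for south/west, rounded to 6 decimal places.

-70.740500, -171.986361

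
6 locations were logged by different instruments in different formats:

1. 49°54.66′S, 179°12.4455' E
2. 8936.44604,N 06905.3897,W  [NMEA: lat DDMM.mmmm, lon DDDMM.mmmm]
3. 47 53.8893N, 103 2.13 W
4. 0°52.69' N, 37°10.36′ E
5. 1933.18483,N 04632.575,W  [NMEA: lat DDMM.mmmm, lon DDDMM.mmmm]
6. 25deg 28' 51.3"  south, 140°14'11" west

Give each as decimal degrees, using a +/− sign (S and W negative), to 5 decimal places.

1. -49.91100, 179.20743
2. 89.60743, -69.08983
3. 47.89816, -103.03550
4. 0.87817, 37.17267
5. 19.55308, -46.54292
6. -25.48092, -140.23639

Point 1:
  Latitude: 54.66′ = 0.911000°; total 49.911000
  hemisphere S, so the sign is −
  Lon: 12.4455′ = 0.207425°; total 179.207425
  E → positive
Point 2:
  Latitude: degrees = first 2 digits = 89, minutes = 36.44604; 89 + 36.44604/60 = 89.607434
  N ⇒ keep positive
  Lon: degrees = first 3 digits = 69, minutes = 5.3897; 69 + 5.3897/60 = 69.089828
  hemisphere W, so the sign is −
Point 3:
  Lat: 47 + 53.8893/60 = 47.898155
  N → positive
  Lon: 103 + 2.13/60 = 103.035500
  W → negative
Point 4:
  Latitude: 52.69′ = 0.878167°; total 0.878167
  N ⇒ keep positive
  Lon: 37 + 10.36/60 = 37.172667
  E → positive
Point 5:
  Lat: degrees = first 2 digits = 19, minutes = 33.18483; 19 + 33.18483/60 = 19.553081
  N → positive
  λ: split at 3 digits → 046° and 32.575′; 46 + 32.575/60 = 46.542917
  W ⇒ negate
Point 6:
  Lat: 25° + 28/60 + 51.3/3600 = 25 + 0.466667 + 0.014250 = 25.480917
  hemisphere S, so the sign is −
  λ: 140 + 14/60 + 11/3600 = 140.236389
  W → negative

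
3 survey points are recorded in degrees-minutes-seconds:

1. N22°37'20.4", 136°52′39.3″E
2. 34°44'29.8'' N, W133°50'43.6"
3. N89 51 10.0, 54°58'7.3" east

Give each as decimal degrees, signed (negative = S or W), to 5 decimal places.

1. 22.62233, 136.87758
2. 34.74161, -133.84544
3. 89.85278, 54.96869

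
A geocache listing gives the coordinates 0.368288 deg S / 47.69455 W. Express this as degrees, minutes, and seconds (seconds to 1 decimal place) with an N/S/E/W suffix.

Lat: 0.368288° → 22.09728′; 0.09728 × 60 = 5.837″
λ: 0.694550° → 41.67300′; 0.67300 × 60 = 40.380″

0°22′5.8″ S, 47°41′40.4″ W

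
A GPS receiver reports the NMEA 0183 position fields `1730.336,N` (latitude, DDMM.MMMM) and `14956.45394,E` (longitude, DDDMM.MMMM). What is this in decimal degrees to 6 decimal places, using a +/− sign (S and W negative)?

φ: degrees = first 2 digits = 17, minutes = 30.336; 17 + 30.336/60 = 17.5056000
N ⇒ keep positive
Longitude: split at 3 digits → 149° and 56.45394′; 149 + 56.45394/60 = 149.9408990
E → positive

17.505600, 149.940899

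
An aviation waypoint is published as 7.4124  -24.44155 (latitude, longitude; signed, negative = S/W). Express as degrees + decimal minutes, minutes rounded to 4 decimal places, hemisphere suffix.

φ: minutes = (7.412400 − 7) × 60 = 24.744000
Longitude is negative → W; |value| = 24.441550
Longitude: fractional part 0.441550 → 26.493000 minutes

7° 24.7440′ N, 24° 26.4930′ W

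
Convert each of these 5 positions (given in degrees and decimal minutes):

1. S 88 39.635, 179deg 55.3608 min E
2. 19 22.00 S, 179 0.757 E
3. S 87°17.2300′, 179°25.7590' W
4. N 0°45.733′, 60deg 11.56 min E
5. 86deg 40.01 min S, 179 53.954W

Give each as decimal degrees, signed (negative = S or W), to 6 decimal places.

1. -88.660583, 179.922680
2. -19.366667, 179.012617
3. -87.287167, -179.429317
4. 0.762217, 60.192667
5. -86.666833, -179.899233

Point 1:
  Latitude: 88 + 39.635/60 = 88.6605833
  S → negative
  λ: 179 + 55.3608/60 = 179.9226800
  E ⇒ keep positive
Point 2:
  Lat: 19 + 22/60 = 19.3666667
  hemisphere S, so the sign is −
  Longitude: 0.757′ = 0.012617°; total 179.0126167
  E → positive
Point 3:
  Latitude: 87 + 17.23/60 = 87.2871667
  S ⇒ negate
  Longitude: 179 + 25.759/60 = 179.4293167
  hemisphere W, so the sign is −
Point 4:
  φ: 45.733′ = 0.762217°; total 0.7622167
  N → positive
  Longitude: 60 + 11.56/60 = 60.1926667
  E ⇒ keep positive
Point 5:
  Latitude: 40.01′ = 0.666833°; total 86.6668333
  S → negative
  Lon: 179 + 53.954/60 = 179.8992333
  W → negative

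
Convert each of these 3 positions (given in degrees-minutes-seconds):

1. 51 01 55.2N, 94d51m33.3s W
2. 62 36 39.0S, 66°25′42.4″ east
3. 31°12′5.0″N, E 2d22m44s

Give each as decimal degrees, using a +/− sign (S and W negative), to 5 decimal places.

1. 51.03200, -94.85925
2. -62.61083, 66.42844
3. 31.20139, 2.37889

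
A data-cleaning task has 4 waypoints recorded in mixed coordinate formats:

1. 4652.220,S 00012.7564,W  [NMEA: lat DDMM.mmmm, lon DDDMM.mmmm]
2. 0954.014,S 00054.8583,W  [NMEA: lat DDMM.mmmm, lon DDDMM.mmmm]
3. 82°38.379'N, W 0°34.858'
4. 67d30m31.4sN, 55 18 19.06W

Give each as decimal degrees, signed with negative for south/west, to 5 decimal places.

1. -46.87033, -0.21261
2. -9.90023, -0.91431
3. 82.63965, -0.58097
4. 67.50872, -55.30529

Point 1:
  Latitude: degrees = first 2 digits = 46, minutes = 52.22; 46 + 52.22/60 = 46.870333
  S → negative
  Lon: degrees = first 3 digits = 0, minutes = 12.7564; 0 + 12.7564/60 = 0.212607
  hemisphere W, so the sign is −
Point 2:
  Lat: degrees = first 2 digits = 9, minutes = 54.014; 9 + 54.014/60 = 9.900233
  hemisphere S, so the sign is −
  λ: split at 3 digits → 000° and 54.8583′; 0 + 54.8583/60 = 0.914305
  W → negative
Point 3:
  Lat: 38.379′ = 0.639650°; total 82.639650
  N → positive
  Longitude: 34.858′ = 0.580967°; total 0.580967
  W → negative
Point 4:
  Lat: 67° + 30/60 + 31.4/3600 = 67 + 0.500000 + 0.008722 = 67.508722
  N → positive
  Longitude: 18′ + 19.06″ = 18.31767′; 55 + 18.31767/60 = 55.305294
  hemisphere W, so the sign is −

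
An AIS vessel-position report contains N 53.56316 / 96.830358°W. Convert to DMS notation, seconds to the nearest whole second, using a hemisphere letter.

Lat: whole degrees 53; 33.78960′ → 33′ and 47.38″
λ: 0.830358 × 60 = 49.82148′ → 49′, remainder × 60 = 49.29″

53°33′47″ N, 96°49′49″ W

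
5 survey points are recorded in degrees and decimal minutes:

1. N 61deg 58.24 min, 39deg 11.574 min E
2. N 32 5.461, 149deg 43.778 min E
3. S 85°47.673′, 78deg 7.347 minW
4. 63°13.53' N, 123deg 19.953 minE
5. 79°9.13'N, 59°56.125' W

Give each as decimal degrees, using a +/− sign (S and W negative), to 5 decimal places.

Point 1:
  Lat: 58.24′ = 0.970667°; total 61.970667
  N ⇒ keep positive
  Lon: 39 + 11.574/60 = 39.192900
  E → positive
Point 2:
  φ: 5.461′ = 0.091017°; total 32.091017
  N ⇒ keep positive
  λ: 43.778′ = 0.729633°; total 149.729633
  E ⇒ keep positive
Point 3:
  φ: 47.673′ = 0.794550°; total 85.794550
  S → negative
  Longitude: 7.347′ = 0.122450°; total 78.122450
  W → negative
Point 4:
  Latitude: 13.53′ = 0.225500°; total 63.225500
  N → positive
  λ: 123 + 19.953/60 = 123.332550
  E → positive
Point 5:
  Lat: 79 + 9.13/60 = 79.152167
  N → positive
  Longitude: 59 + 56.125/60 = 59.935417
  hemisphere W, so the sign is −

1. 61.97067, 39.19290
2. 32.09102, 149.72963
3. -85.79455, -78.12245
4. 63.22550, 123.33255
5. 79.15217, -59.93542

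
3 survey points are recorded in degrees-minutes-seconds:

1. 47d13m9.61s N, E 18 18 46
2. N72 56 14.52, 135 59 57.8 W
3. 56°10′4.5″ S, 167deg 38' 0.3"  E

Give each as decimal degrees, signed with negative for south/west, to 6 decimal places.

1. 47.219336, 18.312778
2. 72.937367, -135.999389
3. -56.167917, 167.633417

Point 1:
  Lat: 47° + 13/60 + 9.61/3600 = 47 + 0.216667 + 0.002669 = 47.2193361
  N ⇒ keep positive
  Longitude: 18 + 18/60 + 46/3600 = 18.3127778
  E ⇒ keep positive
Point 2:
  φ: 72° + 56/60 + 14.52/3600 = 72 + 0.933333 + 0.004033 = 72.9373667
  N → positive
  Lon: 135 + 59/60 + 57.8/3600 = 135.9993889
  W ⇒ negate
Point 3:
  φ: 56° + 10/60 + 4.5/3600 = 56 + 0.166667 + 0.001250 = 56.1679167
  hemisphere S, so the sign is −
  λ: 167° + 38/60 + 0.3/3600 = 167 + 0.633333 + 0.000083 = 167.6334167
  E → positive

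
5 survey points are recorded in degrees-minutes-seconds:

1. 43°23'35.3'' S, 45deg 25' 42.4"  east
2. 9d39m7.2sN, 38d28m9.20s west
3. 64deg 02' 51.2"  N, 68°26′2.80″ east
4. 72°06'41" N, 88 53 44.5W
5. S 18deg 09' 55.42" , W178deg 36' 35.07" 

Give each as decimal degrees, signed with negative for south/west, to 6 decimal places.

1. -43.393139, 45.428444
2. 9.652000, -38.469222
3. 64.047556, 68.434111
4. 72.111389, -88.895694
5. -18.165394, -178.609742

Point 1:
  Latitude: 43 + 23/60 + 35.3/3600 = 43.3931389
  hemisphere S, so the sign is −
  Lon: 45 + 25/60 + 42.4/3600 = 45.4284444
  E → positive
Point 2:
  Lat: 9° + 39/60 + 7.2/3600 = 9 + 0.650000 + 0.002000 = 9.6520000
  N ⇒ keep positive
  λ: 28′ + 9.2″ = 28.15333′; 38 + 28.15333/60 = 38.4692222
  hemisphere W, so the sign is −
Point 3:
  Lat: 2′ + 51.2″ = 2.85333′; 64 + 2.85333/60 = 64.0475556
  N → positive
  λ: 68 + 26/60 + 2.8/3600 = 68.4341111
  E ⇒ keep positive
Point 4:
  Latitude: 72 + 6/60 + 41/3600 = 72.1113889
  N ⇒ keep positive
  λ: 88° + 53/60 + 44.5/3600 = 88 + 0.883333 + 0.012361 = 88.8956944
  W → negative
Point 5:
  Latitude: 18 + 9/60 + 55.42/3600 = 18.1653944
  S ⇒ negate
  Lon: 178 + 36/60 + 35.07/3600 = 178.6097417
  W ⇒ negate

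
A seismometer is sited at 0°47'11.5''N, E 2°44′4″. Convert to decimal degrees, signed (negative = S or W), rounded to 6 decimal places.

Latitude: 47′ + 11.5″ = 47.19167′; 0 + 47.19167/60 = 0.7865278
N ⇒ keep positive
Longitude: 2° + 44/60 + 4/3600 = 2 + 0.733333 + 0.001111 = 2.7344444
E → positive

0.786528, 2.734444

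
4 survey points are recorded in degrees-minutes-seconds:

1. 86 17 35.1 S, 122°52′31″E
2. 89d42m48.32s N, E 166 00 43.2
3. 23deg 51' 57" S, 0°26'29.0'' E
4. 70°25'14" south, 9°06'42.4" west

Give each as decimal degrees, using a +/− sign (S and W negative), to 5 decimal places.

Point 1:
  φ: 17′ + 35.1″ = 17.58500′; 86 + 17.58500/60 = 86.293083
  S ⇒ negate
  Longitude: 52′ + 31″ = 52.51667′; 122 + 52.51667/60 = 122.875278
  E ⇒ keep positive
Point 2:
  Lat: 42′ + 48.32″ = 42.80533′; 89 + 42.80533/60 = 89.713422
  N ⇒ keep positive
  Longitude: 166° + 0/60 + 43.2/3600 = 166 + 0.000000 + 0.012000 = 166.012000
  E ⇒ keep positive
Point 3:
  φ: 51′ + 57″ = 51.95000′; 23 + 51.95000/60 = 23.865833
  S ⇒ negate
  λ: 26′ + 29″ = 26.48333′; 0 + 26.48333/60 = 0.441389
  E ⇒ keep positive
Point 4:
  Latitude: 25′ + 14″ = 25.23333′; 70 + 25.23333/60 = 70.420556
  S → negative
  Longitude: 9° + 6/60 + 42.4/3600 = 9 + 0.100000 + 0.011778 = 9.111778
  W ⇒ negate

1. -86.29308, 122.87528
2. 89.71342, 166.01200
3. -23.86583, 0.44139
4. -70.42056, -9.11178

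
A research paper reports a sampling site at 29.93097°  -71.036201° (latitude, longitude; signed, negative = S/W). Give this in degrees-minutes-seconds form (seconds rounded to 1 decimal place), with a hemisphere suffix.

Lat: 0.930970 × 60 = 55.85820′ → 55′, remainder × 60 = 51.492″
Longitude is negative → W; |value| = 71.036201
λ: 0.036201 × 60 = 2.17206′ → 2′, remainder × 60 = 10.324″

29°55′51.5″ N, 71°02′10.3″ W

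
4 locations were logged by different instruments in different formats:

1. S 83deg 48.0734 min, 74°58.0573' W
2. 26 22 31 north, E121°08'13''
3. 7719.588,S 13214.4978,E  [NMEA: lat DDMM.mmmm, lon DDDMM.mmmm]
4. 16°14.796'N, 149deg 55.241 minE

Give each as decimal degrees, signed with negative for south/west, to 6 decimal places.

1. -83.801223, -74.967622
2. 26.375278, 121.136944
3. -77.326467, 132.241630
4. 16.246600, 149.920683

Point 1:
  φ: 48.0734′ = 0.801223°; total 83.8012233
  S → negative
  Longitude: 58.0573′ = 0.967622°; total 74.9676217
  W → negative
Point 2:
  φ: 22′ + 31″ = 22.51667′; 26 + 22.51667/60 = 26.3752778
  N ⇒ keep positive
  Longitude: 121° + 8/60 + 13/3600 = 121 + 0.133333 + 0.003611 = 121.1369444
  E ⇒ keep positive
Point 3:
  φ: split at 2 digits → 77° and 19.588′; 77 + 19.588/60 = 77.3264667
  hemisphere S, so the sign is −
  Lon: degrees = first 3 digits = 132, minutes = 14.4978; 132 + 14.4978/60 = 132.2416300
  E → positive
Point 4:
  Lat: 16 + 14.796/60 = 16.2466000
  N → positive
  λ: 55.241′ = 0.920683°; total 149.9206833
  E ⇒ keep positive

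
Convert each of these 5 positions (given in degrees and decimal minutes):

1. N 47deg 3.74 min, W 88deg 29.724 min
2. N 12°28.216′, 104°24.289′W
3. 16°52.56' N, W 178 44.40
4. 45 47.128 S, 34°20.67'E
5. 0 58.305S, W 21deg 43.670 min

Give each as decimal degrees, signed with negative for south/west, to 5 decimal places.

Point 1:
  Lat: 47 + 3.74/60 = 47.062333
  N → positive
  Lon: 29.724′ = 0.495400°; total 88.495400
  W ⇒ negate
Point 2:
  φ: 12 + 28.216/60 = 12.470267
  N ⇒ keep positive
  Longitude: 104 + 24.289/60 = 104.404817
  W ⇒ negate
Point 3:
  φ: 16 + 52.56/60 = 16.876000
  N → positive
  λ: 178 + 44.4/60 = 178.740000
  W → negative
Point 4:
  Lat: 45 + 47.128/60 = 45.785467
  S ⇒ negate
  Longitude: 20.67′ = 0.344500°; total 34.344500
  E → positive
Point 5:
  φ: 0 + 58.305/60 = 0.971750
  hemisphere S, so the sign is −
  λ: 43.67′ = 0.727833°; total 21.727833
  W → negative

1. 47.06233, -88.49540
2. 12.47027, -104.40482
3. 16.87600, -178.74000
4. -45.78547, 34.34450
5. -0.97175, -21.72783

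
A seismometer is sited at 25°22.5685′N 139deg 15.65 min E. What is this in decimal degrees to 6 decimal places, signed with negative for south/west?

φ: 25 + 22.5685/60 = 25.3761417
N ⇒ keep positive
Lon: 15.65′ = 0.260833°; total 139.2608333
E → positive

25.376142, 139.260833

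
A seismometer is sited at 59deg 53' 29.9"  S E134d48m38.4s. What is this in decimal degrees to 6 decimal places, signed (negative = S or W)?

-59.891639, 134.810667

Lat: 59 + 53/60 + 29.9/3600 = 59.8916389
hemisphere S, so the sign is −
λ: 134 + 48/60 + 38.4/3600 = 134.8106667
E → positive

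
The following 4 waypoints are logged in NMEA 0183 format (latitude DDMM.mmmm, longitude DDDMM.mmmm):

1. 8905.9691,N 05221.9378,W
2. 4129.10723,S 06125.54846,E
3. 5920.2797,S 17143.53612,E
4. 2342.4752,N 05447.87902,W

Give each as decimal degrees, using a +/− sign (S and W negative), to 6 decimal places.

Point 1:
  Latitude: degrees = first 2 digits = 89, minutes = 5.9691; 89 + 5.9691/60 = 89.0994850
  N ⇒ keep positive
  Lon: split at 3 digits → 052° and 21.9378′; 52 + 21.9378/60 = 52.3656300
  hemisphere W, so the sign is −
Point 2:
  Lat: degrees = first 2 digits = 41, minutes = 29.10723; 41 + 29.10723/60 = 41.4851205
  S ⇒ negate
  Lon: split at 3 digits → 061° and 25.54846′; 61 + 25.54846/60 = 61.4258077
  E ⇒ keep positive
Point 3:
  Lat: degrees = first 2 digits = 59, minutes = 20.2797; 59 + 20.2797/60 = 59.3379950
  hemisphere S, so the sign is −
  λ: degrees = first 3 digits = 171, minutes = 43.53612; 171 + 43.53612/60 = 171.7256020
  E ⇒ keep positive
Point 4:
  φ: degrees = first 2 digits = 23, minutes = 42.4752; 23 + 42.4752/60 = 23.7079200
  N → positive
  Longitude: split at 3 digits → 054° and 47.87902′; 54 + 47.87902/60 = 54.7979837
  W ⇒ negate

1. 89.099485, -52.365630
2. -41.485121, 61.425808
3. -59.337995, 171.725602
4. 23.707920, -54.797984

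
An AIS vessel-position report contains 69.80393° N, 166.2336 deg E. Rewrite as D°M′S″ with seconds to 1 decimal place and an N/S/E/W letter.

Latitude: 0.803930° → 48.23580′; 0.23580 × 60 = 14.148″
Longitude: 0.233600 × 60 = 14.01600′ → 14′, remainder × 60 = 0.960″

69°48′14.1″ N, 166°14′1.0″ E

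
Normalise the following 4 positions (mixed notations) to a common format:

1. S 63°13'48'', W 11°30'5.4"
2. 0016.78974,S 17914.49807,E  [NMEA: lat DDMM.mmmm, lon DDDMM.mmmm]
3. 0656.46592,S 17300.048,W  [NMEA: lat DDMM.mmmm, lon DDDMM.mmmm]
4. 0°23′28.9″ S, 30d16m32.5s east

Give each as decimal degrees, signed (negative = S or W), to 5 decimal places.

Point 1:
  φ: 63 + 13/60 + 48/3600 = 63.230000
  S ⇒ negate
  Longitude: 11° + 30/60 + 5.4/3600 = 11 + 0.500000 + 0.001500 = 11.501500
  hemisphere W, so the sign is −
Point 2:
  φ: split at 2 digits → 00° and 16.78974′; 0 + 16.78974/60 = 0.279829
  S ⇒ negate
  Longitude: degrees = first 3 digits = 179, minutes = 14.49807; 179 + 14.49807/60 = 179.241635
  E ⇒ keep positive
Point 3:
  φ: split at 2 digits → 06° and 56.46592′; 6 + 56.46592/60 = 6.941099
  S → negative
  Lon: split at 3 digits → 173° and 0.048′; 173 + 0.048/60 = 173.000800
  W ⇒ negate
Point 4:
  Lat: 23′ + 28.9″ = 23.48167′; 0 + 23.48167/60 = 0.391361
  S ⇒ negate
  Lon: 30 + 16/60 + 32.5/3600 = 30.275694
  E → positive

1. -63.23000, -11.50150
2. -0.27983, 179.24163
3. -6.94110, -173.00080
4. -0.39136, 30.27569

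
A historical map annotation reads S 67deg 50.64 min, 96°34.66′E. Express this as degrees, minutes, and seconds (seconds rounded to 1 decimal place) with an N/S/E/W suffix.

67°50′38.4″ S, 96°34′39.6″ E

φ: fractional minutes 0.64000 × 60 = 38.400″
Longitude: fractional minutes 0.66000 × 60 = 39.600″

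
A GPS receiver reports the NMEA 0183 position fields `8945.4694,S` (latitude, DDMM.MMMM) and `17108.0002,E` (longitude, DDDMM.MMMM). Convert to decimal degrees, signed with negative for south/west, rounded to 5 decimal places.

Lat: split at 2 digits → 89° and 45.4694′; 89 + 45.4694/60 = 89.757823
hemisphere S, so the sign is −
Lon: split at 3 digits → 171° and 8.0002′; 171 + 8.0002/60 = 171.133337
E → positive

-89.75782, 171.13334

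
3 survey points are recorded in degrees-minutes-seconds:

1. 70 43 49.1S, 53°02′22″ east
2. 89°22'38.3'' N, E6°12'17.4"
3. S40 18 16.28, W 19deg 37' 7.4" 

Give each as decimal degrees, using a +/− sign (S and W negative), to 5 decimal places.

1. -70.73031, 53.03944
2. 89.37731, 6.20483
3. -40.30452, -19.61872

Point 1:
  Latitude: 43′ + 49.1″ = 43.81833′; 70 + 43.81833/60 = 70.730306
  S ⇒ negate
  λ: 53° + 2/60 + 22/3600 = 53 + 0.033333 + 0.006111 = 53.039444
  E ⇒ keep positive
Point 2:
  Lat: 89 + 22/60 + 38.3/3600 = 89.377306
  N → positive
  Lon: 6 + 12/60 + 17.4/3600 = 6.204833
  E → positive
Point 3:
  Lat: 18′ + 16.28″ = 18.27133′; 40 + 18.27133/60 = 40.304522
  hemisphere S, so the sign is −
  Lon: 19 + 37/60 + 7.4/3600 = 19.618722
  W ⇒ negate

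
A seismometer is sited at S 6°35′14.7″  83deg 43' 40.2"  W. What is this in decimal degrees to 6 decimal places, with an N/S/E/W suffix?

6.587417° S, 83.727833° W

Latitude: 6 + 35/60 + 14.7/3600 = 6.5874167
Longitude: 43′ + 40.2″ = 43.67000′; 83 + 43.67000/60 = 83.7278333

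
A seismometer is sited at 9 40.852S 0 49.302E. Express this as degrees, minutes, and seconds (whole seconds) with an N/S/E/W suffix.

9°40′51″ S, 0°49′18″ E

Latitude: 40.85200′ → 40′ and 0.85200 × 60 = 51.12″
λ: fractional minutes 0.30200 × 60 = 18.12″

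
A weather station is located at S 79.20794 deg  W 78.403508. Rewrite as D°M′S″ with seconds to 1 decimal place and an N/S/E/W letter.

79°12′28.6″ S, 78°24′12.6″ W

φ: 0.207940° → 12.47640′; 0.47640 × 60 = 28.584″
Longitude: 0.403508 × 60 = 24.21048′ → 24′, remainder × 60 = 12.629″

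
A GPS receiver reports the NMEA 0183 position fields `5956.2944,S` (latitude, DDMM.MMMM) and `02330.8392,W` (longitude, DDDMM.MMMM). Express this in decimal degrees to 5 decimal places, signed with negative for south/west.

Lat: degrees = first 2 digits = 59, minutes = 56.2944; 59 + 56.2944/60 = 59.938240
S → negative
Lon: split at 3 digits → 023° and 30.8392′; 23 + 30.8392/60 = 23.513987
hemisphere W, so the sign is −

-59.93824, -23.51399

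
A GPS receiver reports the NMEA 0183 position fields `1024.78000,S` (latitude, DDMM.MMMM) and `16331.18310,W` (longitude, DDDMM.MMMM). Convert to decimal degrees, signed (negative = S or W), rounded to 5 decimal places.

-10.41300, -163.51972

φ: degrees = first 2 digits = 10, minutes = 24.78; 10 + 24.78/60 = 10.413000
S → negative
λ: degrees = first 3 digits = 163, minutes = 31.1831; 163 + 31.1831/60 = 163.519718
W ⇒ negate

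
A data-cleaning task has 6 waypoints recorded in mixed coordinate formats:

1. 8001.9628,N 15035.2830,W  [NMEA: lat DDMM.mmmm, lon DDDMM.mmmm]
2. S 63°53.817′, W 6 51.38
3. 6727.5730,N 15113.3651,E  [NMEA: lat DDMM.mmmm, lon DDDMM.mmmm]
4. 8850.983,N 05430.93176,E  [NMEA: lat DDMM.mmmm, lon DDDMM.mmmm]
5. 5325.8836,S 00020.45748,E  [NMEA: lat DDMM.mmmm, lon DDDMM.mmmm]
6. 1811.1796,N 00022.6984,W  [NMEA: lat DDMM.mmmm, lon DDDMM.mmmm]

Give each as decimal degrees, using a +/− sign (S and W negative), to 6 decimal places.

1. 80.032713, -150.588050
2. -63.896950, -6.856333
3. 67.459550, 151.222752
4. 88.849717, 54.515529
5. -53.431393, 0.340958
6. 18.186327, -0.378307

Point 1:
  Latitude: split at 2 digits → 80° and 1.9628′; 80 + 1.9628/60 = 80.0327133
  N ⇒ keep positive
  Lon: split at 3 digits → 150° and 35.283′; 150 + 35.283/60 = 150.5880500
  W ⇒ negate
Point 2:
  Lat: 63 + 53.817/60 = 63.8969500
  S → negative
  Lon: 6 + 51.38/60 = 6.8563333
  W → negative
Point 3:
  φ: split at 2 digits → 67° and 27.573′; 67 + 27.573/60 = 67.4595500
  N ⇒ keep positive
  λ: degrees = first 3 digits = 151, minutes = 13.3651; 151 + 13.3651/60 = 151.2227517
  E → positive
Point 4:
  Latitude: degrees = first 2 digits = 88, minutes = 50.983; 88 + 50.983/60 = 88.8497167
  N ⇒ keep positive
  Longitude: split at 3 digits → 054° and 30.93176′; 54 + 30.93176/60 = 54.5155293
  E → positive
Point 5:
  Lat: split at 2 digits → 53° and 25.8836′; 53 + 25.8836/60 = 53.4313933
  hemisphere S, so the sign is −
  Lon: degrees = first 3 digits = 0, minutes = 20.45748; 0 + 20.45748/60 = 0.3409580
  E ⇒ keep positive
Point 6:
  Latitude: split at 2 digits → 18° and 11.1796′; 18 + 11.1796/60 = 18.1863267
  N ⇒ keep positive
  Lon: degrees = first 3 digits = 0, minutes = 22.6984; 0 + 22.6984/60 = 0.3783067
  hemisphere W, so the sign is −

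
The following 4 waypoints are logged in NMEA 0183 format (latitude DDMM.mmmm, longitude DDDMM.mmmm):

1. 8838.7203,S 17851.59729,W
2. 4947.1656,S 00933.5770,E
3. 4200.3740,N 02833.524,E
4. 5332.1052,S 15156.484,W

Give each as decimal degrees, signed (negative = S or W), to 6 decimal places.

Point 1:
  Lat: degrees = first 2 digits = 88, minutes = 38.7203; 88 + 38.7203/60 = 88.6453383
  S → negative
  λ: split at 3 digits → 178° and 51.59729′; 178 + 51.59729/60 = 178.8599548
  W → negative
Point 2:
  φ: degrees = first 2 digits = 49, minutes = 47.1656; 49 + 47.1656/60 = 49.7860933
  S ⇒ negate
  Longitude: split at 3 digits → 009° and 33.577′; 9 + 33.577/60 = 9.5596167
  E → positive
Point 3:
  Lat: split at 2 digits → 42° and 0.374′; 42 + 0.374/60 = 42.0062333
  N → positive
  Lon: split at 3 digits → 028° and 33.524′; 28 + 33.524/60 = 28.5587333
  E ⇒ keep positive
Point 4:
  Latitude: degrees = first 2 digits = 53, minutes = 32.1052; 53 + 32.1052/60 = 53.5350867
  S → negative
  Longitude: split at 3 digits → 151° and 56.484′; 151 + 56.484/60 = 151.9414000
  hemisphere W, so the sign is −

1. -88.645338, -178.859955
2. -49.786093, 9.559617
3. 42.006233, 28.558733
4. -53.535087, -151.941400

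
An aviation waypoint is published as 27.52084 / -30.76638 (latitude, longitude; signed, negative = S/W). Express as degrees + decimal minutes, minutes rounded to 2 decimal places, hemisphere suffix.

27° 31.25′ N, 30° 45.98′ W

φ: minutes = (27.520840 − 27) × 60 = 31.2504
Longitude is negative → W; |value| = 30.766380
Longitude: minutes = (30.766380 − 30) × 60 = 45.9828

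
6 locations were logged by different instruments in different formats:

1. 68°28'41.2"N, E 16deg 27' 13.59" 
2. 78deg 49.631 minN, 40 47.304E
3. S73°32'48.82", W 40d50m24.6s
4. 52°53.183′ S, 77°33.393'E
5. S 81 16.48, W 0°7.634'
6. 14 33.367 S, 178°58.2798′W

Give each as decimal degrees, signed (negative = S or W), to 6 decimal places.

Point 1:
  Latitude: 68 + 28/60 + 41.2/3600 = 68.4781111
  N → positive
  Longitude: 16 + 27/60 + 13.59/3600 = 16.4537750
  E → positive
Point 2:
  φ: 78 + 49.631/60 = 78.8271833
  N ⇒ keep positive
  Longitude: 47.304′ = 0.788400°; total 40.7884000
  E ⇒ keep positive
Point 3:
  Latitude: 73 + 32/60 + 48.82/3600 = 73.5468944
  hemisphere S, so the sign is −
  λ: 40° + 50/60 + 24.6/3600 = 40 + 0.833333 + 0.006833 = 40.8401667
  W ⇒ negate
Point 4:
  φ: 52 + 53.183/60 = 52.8863833
  S ⇒ negate
  Longitude: 33.393′ = 0.556550°; total 77.5565500
  E ⇒ keep positive
Point 5:
  φ: 81 + 16.48/60 = 81.2746667
  hemisphere S, so the sign is −
  Lon: 0 + 7.634/60 = 0.1272333
  W ⇒ negate
Point 6:
  Latitude: 14 + 33.367/60 = 14.5561167
  hemisphere S, so the sign is −
  Lon: 178 + 58.2798/60 = 178.9713300
  W → negative

1. 68.478111, 16.453775
2. 78.827183, 40.788400
3. -73.546894, -40.840167
4. -52.886383, 77.556550
5. -81.274667, -0.127233
6. -14.556117, -178.971330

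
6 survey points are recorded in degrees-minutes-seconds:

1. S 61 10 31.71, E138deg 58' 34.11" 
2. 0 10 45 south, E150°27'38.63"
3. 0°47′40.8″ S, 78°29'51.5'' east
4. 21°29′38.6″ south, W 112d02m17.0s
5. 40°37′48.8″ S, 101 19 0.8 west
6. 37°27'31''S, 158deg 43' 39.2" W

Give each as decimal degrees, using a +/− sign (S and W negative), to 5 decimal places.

1. -61.17548, 138.97614
2. -0.17917, 150.46073
3. -0.79467, 78.49764
4. -21.49406, -112.03806
5. -40.63022, -101.31689
6. -37.45861, -158.72756

Point 1:
  Latitude: 61 + 10/60 + 31.71/3600 = 61.175475
  S ⇒ negate
  Longitude: 58′ + 34.11″ = 58.56850′; 138 + 58.56850/60 = 138.976142
  E → positive
Point 2:
  Latitude: 10′ + 45″ = 10.75000′; 0 + 10.75000/60 = 0.179167
  hemisphere S, so the sign is −
  Lon: 27′ + 38.63″ = 27.64383′; 150 + 27.64383/60 = 150.460731
  E ⇒ keep positive
Point 3:
  Latitude: 47′ + 40.8″ = 47.68000′; 0 + 47.68000/60 = 0.794667
  S ⇒ negate
  λ: 78° + 29/60 + 51.5/3600 = 78 + 0.483333 + 0.014306 = 78.497639
  E → positive
Point 4:
  Lat: 21 + 29/60 + 38.6/3600 = 21.494056
  hemisphere S, so the sign is −
  Longitude: 112 + 2/60 + 17/3600 = 112.038056
  W ⇒ negate
Point 5:
  Lat: 40 + 37/60 + 48.8/3600 = 40.630222
  hemisphere S, so the sign is −
  Longitude: 101° + 19/60 + 0.8/3600 = 101 + 0.316667 + 0.000222 = 101.316889
  hemisphere W, so the sign is −
Point 6:
  Lat: 37° + 27/60 + 31/3600 = 37 + 0.450000 + 0.008611 = 37.458611
  S ⇒ negate
  λ: 158° + 43/60 + 39.2/3600 = 158 + 0.716667 + 0.010889 = 158.727556
  hemisphere W, so the sign is −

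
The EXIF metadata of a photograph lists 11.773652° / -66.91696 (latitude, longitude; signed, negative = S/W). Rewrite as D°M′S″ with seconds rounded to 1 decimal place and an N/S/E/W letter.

11°46′25.1″ N, 66°55′1.1″ W

φ: whole degrees 11; 46.41912′ → 46′ and 25.147″
Longitude is negative → W; |value| = 66.916960
Lon: 0.916960 × 60 = 55.01760′ → 55′, remainder × 60 = 1.056″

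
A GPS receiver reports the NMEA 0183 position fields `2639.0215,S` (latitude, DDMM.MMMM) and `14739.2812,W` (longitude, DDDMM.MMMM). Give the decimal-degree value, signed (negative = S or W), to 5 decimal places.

-26.65036, -147.65469

φ: split at 2 digits → 26° and 39.0215′; 26 + 39.0215/60 = 26.650358
S → negative
Lon: split at 3 digits → 147° and 39.2812′; 147 + 39.2812/60 = 147.654687
W → negative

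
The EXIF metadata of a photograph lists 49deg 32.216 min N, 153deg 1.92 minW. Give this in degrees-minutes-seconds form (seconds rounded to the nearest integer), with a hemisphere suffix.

49°32′13″ N, 153°01′55″ W

φ: fractional minutes 0.21600 × 60 = 12.96″
Longitude: fractional minutes 0.92000 × 60 = 55.20″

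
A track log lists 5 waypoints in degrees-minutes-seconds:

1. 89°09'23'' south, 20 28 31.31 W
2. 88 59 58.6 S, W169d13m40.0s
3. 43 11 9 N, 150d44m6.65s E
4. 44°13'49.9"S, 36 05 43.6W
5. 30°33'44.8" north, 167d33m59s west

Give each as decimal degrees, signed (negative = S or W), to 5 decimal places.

1. -89.15639, -20.47536
2. -88.99961, -169.22778
3. 43.18583, 150.73518
4. -44.23053, -36.09544
5. 30.56244, -167.56639

Point 1:
  Lat: 89 + 9/60 + 23/3600 = 89.156389
  hemisphere S, so the sign is −
  Longitude: 28′ + 31.31″ = 28.52183′; 20 + 28.52183/60 = 20.475364
  W ⇒ negate
Point 2:
  Lat: 88° + 59/60 + 58.6/3600 = 88 + 0.983333 + 0.016278 = 88.999611
  S → negative
  Lon: 169° + 13/60 + 40/3600 = 169 + 0.216667 + 0.011111 = 169.227778
  W ⇒ negate
Point 3:
  Latitude: 11′ + 9″ = 11.15000′; 43 + 11.15000/60 = 43.185833
  N → positive
  Lon: 44′ + 6.65″ = 44.11083′; 150 + 44.11083/60 = 150.735181
  E → positive
Point 4:
  φ: 44 + 13/60 + 49.9/3600 = 44.230528
  hemisphere S, so the sign is −
  Longitude: 36 + 5/60 + 43.6/3600 = 36.095444
  W → negative
Point 5:
  φ: 30 + 33/60 + 44.8/3600 = 30.562444
  N → positive
  Lon: 33′ + 59″ = 33.98333′; 167 + 33.98333/60 = 167.566389
  W → negative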